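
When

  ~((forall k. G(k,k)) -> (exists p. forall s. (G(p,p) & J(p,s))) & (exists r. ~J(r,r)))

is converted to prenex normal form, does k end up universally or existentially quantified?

universal

Rewrite implications/biconditionals: A → B as ¬A ∨ B.
  ~(~(forall k. G(k,k)) | (exists p. forall s. (G(p,p) & J(p,s))) & (exists r. ~J(r,r)))
Move each ¬ inward, flipping quantifiers it crosses:
  (forall k. G(k,k)) & ((forall p. exists s. (~G(p,p) | ~J(p,s))) | (forall r. J(r,r)))
All bound variables are already distinct, so no renaming is needed.
Extract every quantifier outward, since the variables are now distinct and don't occur free across branches:
  forall k. forall p. exists s. forall r. (G(k,k) & (~G(p,p) | ~J(p,s) | J(r,r)))
The quantifier forall k sits under an even number of negations (counting the antecedent side of each →), so it remains universal.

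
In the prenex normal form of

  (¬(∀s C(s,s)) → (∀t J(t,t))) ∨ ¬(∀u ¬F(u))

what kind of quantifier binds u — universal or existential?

Eliminate → and ↔ using ¬ and ∨.
  ¬¬(∀s C(s,s)) ∨ (∀t J(t,t)) ∨ ¬(∀u ¬F(u))
Move each ¬ inward, flipping quantifiers it crosses:
  (∀s C(s,s)) ∨ (∀t J(t,t)) ∨ (∃u F(u))
Finally move all quantifiers to the prefix:
  ∀s ∀t ∃u (C(s,s) ∨ J(t,t) ∨ F(u))
The quantifier ∀u sits under an odd number of negations (counting the antecedent side of each →), so it flips to ∃u.

existential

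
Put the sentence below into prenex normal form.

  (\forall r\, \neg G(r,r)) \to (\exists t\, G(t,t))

First replace A → B with ¬A ∨ B.
  \neg (\forall r\, \neg G(r,r)) \lor (\exists t\, G(t,t))
Move each ¬ inward, flipping quantifiers it crosses:
  (\exists r\, G(r,r)) \lor (\exists t\, G(t,t))
All bound variables are already distinct, so no renaming is needed.
Pull the quantifiers to the front (each side's bound variable is not free in the other side):
  \exists r\, \exists t\, (G(r,r) \lor G(t,t))

\exists r\, \exists t\, (G(r,r) \lor G(t,t))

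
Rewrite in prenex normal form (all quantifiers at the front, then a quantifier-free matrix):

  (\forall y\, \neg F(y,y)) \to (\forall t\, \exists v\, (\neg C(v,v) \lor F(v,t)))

Eliminate → and ↔ using ¬ and ∨.
  \neg (\forall y\, \neg F(y,y)) \lor (\forall t\, \exists v\, (\neg C(v,v) \lor F(v,t)))
Move each ¬ inward, flipping quantifiers it crosses:
  (\exists y\, F(y,y)) \lor (\forall t\, \exists v\, (\neg C(v,v) \lor F(v,t)))
All bound variables are already distinct, so no renaming is needed.
Pull the quantifiers to the front (each side's bound variable is not free in the other side):
  \exists y\, \forall t\, \exists v\, (F(y,y) \lor \neg C(v,v) \lor F(v,t))

\exists y\, \forall t\, \exists v\, (F(y,y) \lor \neg C(v,v) \lor F(v,t))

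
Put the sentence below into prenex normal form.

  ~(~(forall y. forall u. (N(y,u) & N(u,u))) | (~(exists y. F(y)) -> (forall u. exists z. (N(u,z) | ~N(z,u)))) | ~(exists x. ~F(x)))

Rewrite implications/biconditionals: A → B as ¬A ∨ B.
  ~(~(forall y. forall u. (N(y,u) & N(u,u))) | ~~(exists y. F(y)) | (forall u. exists z. (N(u,z) | ~N(z,u))) | ~(exists x. ~F(x)))
Move each ¬ inward, flipping quantifiers it crosses:
  (forall y. forall u. (N(y,u) & N(u,u))) & (forall y. ~F(y)) & (exists u. forall z. (~N(u,z) & N(z,u))) & (exists x. ~F(x))
Rename bound variables to avoid capture: y↦x1, u↦v1.
  (forall y. forall u. (N(y,u) & N(u,u))) & (forall x1. ~F(x1)) & (exists v1. forall z. (~N(v1,z) & N(z,v1))) & (exists x. ~F(x))
Extract every quantifier outward, since the variables are now distinct and don't occur free across branches:
  forall y. forall u. forall x1. exists v1. forall z. exists x. (N(y,u) & N(u,u) & ~F(x1) & ~N(v1,z) & N(z,v1) & ~F(x))

forall y. forall u. forall x1. exists v1. forall z. exists x. (N(y,u) & N(u,u) & ~F(x1) & ~N(v1,z) & N(z,v1) & ~F(x))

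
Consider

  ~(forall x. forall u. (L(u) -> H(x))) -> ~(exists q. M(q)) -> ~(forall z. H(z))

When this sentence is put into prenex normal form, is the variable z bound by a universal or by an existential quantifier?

existential

Rewrite implications/biconditionals: A → B as ¬A ∨ B.
  ~~(forall x. forall u. (~L(u) | H(x))) | ~~(exists q. M(q)) | ~(forall z. H(z))
Drive negations inward (¬∀x A ≡ ∃x ¬A, ¬∃x A ≡ ∀x ¬A, De Morgan for ∧/∨):
  (forall x. forall u. (~L(u) | H(x))) | (exists q. M(q)) | (exists z. ~H(z))
Extract every quantifier outward, since the variables are now distinct and don't occur free across branches:
  forall x. forall u. exists q. exists z. (~L(u) | H(x) | M(q) | ~H(z))
The quantifier forall z sits under an odd number of negations (counting the antecedent side of each →), so it flips to exists z.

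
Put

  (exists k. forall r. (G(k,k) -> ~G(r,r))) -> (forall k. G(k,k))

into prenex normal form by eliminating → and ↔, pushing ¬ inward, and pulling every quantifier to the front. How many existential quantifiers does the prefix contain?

Rewrite implications/biconditionals: A → B as ¬A ∨ B.
  ~(exists k. forall r. (~G(k,k) | ~G(r,r))) | (forall k. G(k,k))
Push ¬ through the quantifiers and connectives to reach negation normal form:
  (forall k. exists r. (G(k,k) & G(r,r))) | (forall k. G(k,k))
Rename bound variables to avoid capture: k↦u1.
  (forall k. exists r. (G(k,k) & G(r,r))) | (forall u1. G(u1,u1))
Finally move all quantifiers to the prefix:
  forall k. exists r. forall u1. (G(k,k) & G(r,r) | G(u1,u1))
The prefix is forall k exists r forall u1: 2 universal, 1 existential.

1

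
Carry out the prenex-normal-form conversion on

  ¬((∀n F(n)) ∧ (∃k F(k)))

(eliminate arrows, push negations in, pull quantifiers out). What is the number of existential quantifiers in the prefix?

Move each ¬ inward, flipping quantifiers it crosses:
  (∃n ¬F(n)) ∨ (∀k ¬F(k))
All bound variables are already distinct, so no renaming is needed.
Extract every quantifier outward, since the variables are now distinct and don't occur free across branches:
  ∃n ∀k (¬F(n) ∨ ¬F(k))
The prefix is ∃n ∀k: 1 universal, 1 existential.

1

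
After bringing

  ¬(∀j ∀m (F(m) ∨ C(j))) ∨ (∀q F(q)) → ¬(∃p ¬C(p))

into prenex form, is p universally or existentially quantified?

Eliminate → and ↔ using ¬ and ∨.
  ¬(¬(∀j ∀m (F(m) ∨ C(j))) ∨ (∀q F(q))) ∨ ¬(∃p ¬C(p))
Push ¬ through the quantifiers and connectives to reach negation normal form:
  (∀j ∀m (F(m) ∨ C(j))) ∧ (∃q ¬F(q)) ∨ (∀p C(p))
All bound variables are already distinct, so no renaming is needed.
Extract every quantifier outward, since the variables are now distinct and don't occur free across branches:
  ∀j ∀m ∃q ∀p ((F(m) ∨ C(j)) ∧ ¬F(q) ∨ C(p))
The quantifier ∃p sits under an odd number of negations (counting the antecedent side of each →), so it flips to ∀p.

universal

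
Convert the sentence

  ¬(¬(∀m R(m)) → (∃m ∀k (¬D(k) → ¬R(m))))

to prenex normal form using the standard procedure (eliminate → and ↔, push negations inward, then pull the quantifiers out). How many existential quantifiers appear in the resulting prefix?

2

Rewrite implications/biconditionals: A → B as ¬A ∨ B.
  ¬(¬¬(∀m R(m)) ∨ (∃m ∀k (¬¬D(k) ∨ ¬R(m))))
Push ¬ through the quantifiers and connectives to reach negation normal form:
  (∃m ¬R(m)) ∧ (∀m ∃k (¬D(k) ∧ R(m)))
Rename bound variables to avoid capture: m↦z1.
  (∃m ¬R(m)) ∧ (∀z1 ∃k (¬D(k) ∧ R(z1)))
Pull the quantifiers to the front (each side's bound variable is not free in the other side):
  ∃m ∀z1 ∃k (¬R(m) ∧ ¬D(k) ∧ R(z1))
The prefix is ∃m ∀z1 ∃k: 1 universal, 2 existential.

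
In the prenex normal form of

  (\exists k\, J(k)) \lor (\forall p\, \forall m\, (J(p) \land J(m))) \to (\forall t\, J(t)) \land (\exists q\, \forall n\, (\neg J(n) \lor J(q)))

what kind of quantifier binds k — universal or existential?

First replace A → B with ¬A ∨ B.
  \neg ((\exists k\, J(k)) \lor (\forall p\, \forall m\, (J(p) \land J(m)))) \lor (\forall t\, J(t)) \land (\exists q\, \forall n\, (\neg J(n) \lor J(q)))
Push ¬ through the quantifiers and connectives to reach negation normal form:
  (\forall k\, \neg J(k)) \land (\exists p\, \exists m\, (\neg J(p) \lor \neg J(m))) \lor (\forall t\, J(t)) \land (\exists q\, \forall n\, (\neg J(n) \lor J(q)))
All bound variables are already distinct, so no renaming is needed.
Extract every quantifier outward, since the variables are now distinct and don't occur free across branches:
  \forall k\, \exists p\, \exists m\, \forall t\, \exists q\, \forall n\, (\neg J(k) \land (\neg J(p) \lor \neg J(m)) \lor J(t) \land (\neg J(n) \lor J(q)))
The quantifier \exists k sits under an odd number of negations (counting the antecedent side of each →), so it flips to \forall k.

universal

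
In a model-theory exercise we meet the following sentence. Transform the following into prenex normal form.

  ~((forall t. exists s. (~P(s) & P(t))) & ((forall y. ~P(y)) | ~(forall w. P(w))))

exists t. forall s. exists y. forall w. (P(s) | ~P(t) | P(y) & P(w))

Move each ¬ inward, flipping quantifiers it crosses:
  (exists t. forall s. (P(s) | ~P(t))) | (exists y. P(y)) & (forall w. P(w))
Finally move all quantifiers to the prefix:
  exists t. forall s. exists y. forall w. (P(s) | ~P(t) | P(y) & P(w))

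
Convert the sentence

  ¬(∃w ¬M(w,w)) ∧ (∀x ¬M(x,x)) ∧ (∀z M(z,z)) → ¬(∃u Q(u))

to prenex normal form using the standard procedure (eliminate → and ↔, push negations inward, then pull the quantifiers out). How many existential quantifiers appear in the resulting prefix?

3

Rewrite implications/biconditionals: A → B as ¬A ∨ B.
  ¬(¬(∃w ¬M(w,w)) ∧ (∀x ¬M(x,x)) ∧ (∀z M(z,z))) ∨ ¬(∃u Q(u))
Move each ¬ inward, flipping quantifiers it crosses:
  (∃w ¬M(w,w)) ∨ (∃x M(x,x)) ∨ (∃z ¬M(z,z)) ∨ (∀u ¬Q(u))
Pull the quantifiers to the front (each side's bound variable is not free in the other side):
  ∃w ∃x ∃z ∀u (¬M(w,w) ∨ M(x,x) ∨ ¬M(z,z) ∨ ¬Q(u))
The prefix is ∃w ∃x ∃z ∀u: 1 universal, 3 existential.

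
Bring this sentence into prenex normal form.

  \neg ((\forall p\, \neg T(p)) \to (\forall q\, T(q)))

\forall p\, \exists q\, (\neg T(p) \land \neg T(q))

Eliminate → and ↔ using ¬ and ∨.
  \neg (\neg (\forall p\, \neg T(p)) \lor (\forall q\, T(q)))
Push ¬ through the quantifiers and connectives to reach negation normal form:
  (\forall p\, \neg T(p)) \land (\exists q\, \neg T(q))
All bound variables are already distinct, so no renaming is needed.
Finally move all quantifiers to the prefix:
  \forall p\, \exists q\, (\neg T(p) \land \neg T(q))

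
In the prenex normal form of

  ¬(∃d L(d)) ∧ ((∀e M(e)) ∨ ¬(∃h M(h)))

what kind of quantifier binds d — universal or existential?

Push ¬ through the quantifiers and connectives to reach negation normal form:
  (∀d ¬L(d)) ∧ ((∀e M(e)) ∨ (∀h ¬M(h)))
Finally move all quantifiers to the prefix:
  ∀d ∀e ∀h (¬L(d) ∧ (M(e) ∨ ¬M(h)))
The quantifier ∃d sits under an odd number of negations, so it flips to ∀d.

universal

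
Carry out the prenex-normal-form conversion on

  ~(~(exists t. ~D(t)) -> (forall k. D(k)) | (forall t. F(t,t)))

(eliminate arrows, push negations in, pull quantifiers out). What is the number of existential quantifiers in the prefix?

2

First replace A → B with ¬A ∨ B.
  ~(~~(exists t. ~D(t)) | (forall k. D(k)) | (forall t. F(t,t)))
Push ¬ through the quantifiers and connectives to reach negation normal form:
  (forall t. D(t)) & (exists k. ~D(k)) & (exists t. ~F(t,t))
Give each quantifier a distinct variable: t↦p.
  (forall t. D(t)) & (exists k. ~D(k)) & (exists p. ~F(p,p))
Pull the quantifiers to the front (each side's bound variable is not free in the other side):
  forall t. exists k. exists p. (D(t) & ~D(k) & ~F(p,p))
The prefix is forall t exists k exists p: 1 universal, 2 existential.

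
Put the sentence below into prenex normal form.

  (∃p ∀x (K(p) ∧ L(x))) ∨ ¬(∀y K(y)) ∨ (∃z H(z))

Drive negations inward (¬∀x A ≡ ∃x ¬A, ¬∃x A ≡ ∀x ¬A, De Morgan for ∧/∨):
  (∃p ∀x (K(p) ∧ L(x))) ∨ (∃y ¬K(y)) ∨ (∃z H(z))
All bound variables are already distinct, so no renaming is needed.
Pull the quantifiers to the front (each side's bound variable is not free in the other side):
  ∃p ∀x ∃y ∃z (K(p) ∧ L(x) ∨ ¬K(y) ∨ H(z))

∃p ∀x ∃y ∃z (K(p) ∧ L(x) ∨ ¬K(y) ∨ H(z))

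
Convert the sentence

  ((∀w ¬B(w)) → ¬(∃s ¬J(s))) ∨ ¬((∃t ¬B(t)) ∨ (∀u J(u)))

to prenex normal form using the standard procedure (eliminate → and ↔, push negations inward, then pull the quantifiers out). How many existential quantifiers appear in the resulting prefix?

Eliminate → and ↔ using ¬ and ∨.
  ¬(∀w ¬B(w)) ∨ ¬(∃s ¬J(s)) ∨ ¬((∃t ¬B(t)) ∨ (∀u J(u)))
Move each ¬ inward, flipping quantifiers it crosses:
  (∃w B(w)) ∨ (∀s J(s)) ∨ (∀t B(t)) ∧ (∃u ¬J(u))
Pull the quantifiers to the front (each side's bound variable is not free in the other side):
  ∃w ∀s ∀t ∃u (B(w) ∨ J(s) ∨ B(t) ∧ ¬J(u))
The prefix is ∃w ∀s ∀t ∃u: 2 universal, 2 existential.

2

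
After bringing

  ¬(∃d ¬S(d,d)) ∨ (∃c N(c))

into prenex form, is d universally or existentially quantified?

Push ¬ through the quantifiers and connectives to reach negation normal form:
  (∀d S(d,d)) ∨ (∃c N(c))
All bound variables are already distinct, so no renaming is needed.
Finally move all quantifiers to the prefix:
  ∀d ∃c (S(d,d) ∨ N(c))
The quantifier ∃d sits under an odd number of negations, so it flips to ∀d.

universal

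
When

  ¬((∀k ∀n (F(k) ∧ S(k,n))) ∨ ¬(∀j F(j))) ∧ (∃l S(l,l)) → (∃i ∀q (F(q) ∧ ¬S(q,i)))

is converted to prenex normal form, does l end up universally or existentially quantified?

Rewrite implications/biconditionals: A → B as ¬A ∨ B.
  ¬(¬((∀k ∀n (F(k) ∧ S(k,n))) ∨ ¬(∀j F(j))) ∧ (∃l S(l,l))) ∨ (∃i ∀q (F(q) ∧ ¬S(q,i)))
Push ¬ through the quantifiers and connectives to reach negation normal form:
  (∀k ∀n (F(k) ∧ S(k,n))) ∨ (∃j ¬F(j)) ∨ (∀l ¬S(l,l)) ∨ (∃i ∀q (F(q) ∧ ¬S(q,i)))
All bound variables are already distinct, so no renaming is needed.
Pull the quantifiers to the front (each side's bound variable is not free in the other side):
  ∀k ∀n ∃j ∀l ∃i ∀q (F(k) ∧ S(k,n) ∨ ¬F(j) ∨ ¬S(l,l) ∨ F(q) ∧ ¬S(q,i))
The quantifier ∃l sits under an odd number of negations (counting the antecedent side of each →), so it flips to ∀l.

universal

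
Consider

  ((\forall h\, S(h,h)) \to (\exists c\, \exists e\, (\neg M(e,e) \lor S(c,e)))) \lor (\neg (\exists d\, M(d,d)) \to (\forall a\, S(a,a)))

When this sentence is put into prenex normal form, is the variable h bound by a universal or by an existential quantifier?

existential

First replace A → B with ¬A ∨ B.
  \neg (\forall h\, S(h,h)) \lor (\exists c\, \exists e\, (\neg M(e,e) \lor S(c,e))) \lor \neg \neg (\exists d\, M(d,d)) \lor (\forall a\, S(a,a))
Push ¬ through the quantifiers and connectives to reach negation normal form:
  (\exists h\, \neg S(h,h)) \lor (\exists c\, \exists e\, (\neg M(e,e) \lor S(c,e))) \lor (\exists d\, M(d,d)) \lor (\forall a\, S(a,a))
Pull the quantifiers to the front (each side's bound variable is not free in the other side):
  \exists h\, \exists c\, \exists e\, \exists d\, \forall a\, (\neg S(h,h) \lor \neg M(e,e) \lor S(c,e) \lor M(d,d) \lor S(a,a))
The quantifier \forall h sits under an odd number of negations (counting the antecedent side of each →), so it flips to \exists h.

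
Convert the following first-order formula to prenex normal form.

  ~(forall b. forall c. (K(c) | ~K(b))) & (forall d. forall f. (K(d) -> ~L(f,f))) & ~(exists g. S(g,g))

Rewrite implications/biconditionals: A → B as ¬A ∨ B.
  ~(forall b. forall c. (K(c) | ~K(b))) & (forall d. forall f. (~K(d) | ~L(f,f))) & ~(exists g. S(g,g))
Move each ¬ inward, flipping quantifiers it crosses:
  (exists b. exists c. (~K(c) & K(b))) & (forall d. forall f. (~K(d) | ~L(f,f))) & (forall g. ~S(g,g))
All bound variables are already distinct, so no renaming is needed.
Extract every quantifier outward, since the variables are now distinct and don't occur free across branches:
  exists b. exists c. forall d. forall f. forall g. (~K(c) & K(b) & (~K(d) | ~L(f,f)) & ~S(g,g))

exists b. exists c. forall d. forall f. forall g. (~K(c) & K(b) & (~K(d) | ~L(f,f)) & ~S(g,g))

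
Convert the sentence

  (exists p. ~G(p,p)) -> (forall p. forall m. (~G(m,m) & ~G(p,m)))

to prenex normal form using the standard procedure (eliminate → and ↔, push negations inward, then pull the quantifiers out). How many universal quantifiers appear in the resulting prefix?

3

Rewrite implications/biconditionals: A → B as ¬A ∨ B.
  ~(exists p. ~G(p,p)) | (forall p. forall m. (~G(m,m) & ~G(p,m)))
Move each ¬ inward, flipping quantifiers it crosses:
  (forall p. G(p,p)) | (forall p. forall m. (~G(m,m) & ~G(p,m)))
Give each quantifier a distinct variable: p↦c.
  (forall p. G(p,p)) | (forall c. forall m. (~G(m,m) & ~G(c,m)))
Pull the quantifiers to the front (each side's bound variable is not free in the other side):
  forall p. forall c. forall m. (G(p,p) | ~G(m,m) & ~G(c,m))
The prefix is forall p forall c forall m: 3 universal, 0 existential.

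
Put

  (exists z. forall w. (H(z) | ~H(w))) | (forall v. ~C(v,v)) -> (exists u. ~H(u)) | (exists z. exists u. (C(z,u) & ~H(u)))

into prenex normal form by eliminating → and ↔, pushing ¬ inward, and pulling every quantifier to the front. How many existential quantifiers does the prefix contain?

First replace A → B with ¬A ∨ B.
  ~((exists z. forall w. (H(z) | ~H(w))) | (forall v. ~C(v,v))) | (exists u. ~H(u)) | (exists z. exists u. (C(z,u) & ~H(u)))
Push ¬ through the quantifiers and connectives to reach negation normal form:
  (forall z. exists w. (~H(z) & H(w))) & (exists v. C(v,v)) | (exists u. ~H(u)) | (exists z. exists u. (C(z,u) & ~H(u)))
Give each quantifier a distinct variable: z↦c, u↦p.
  (forall z. exists w. (~H(z) & H(w))) & (exists v. C(v,v)) | (exists u. ~H(u)) | (exists c. exists p. (C(c,p) & ~H(p)))
Finally move all quantifiers to the prefix:
  forall z. exists w. exists v. exists u. exists c. exists p. (~H(z) & H(w) & C(v,v) | ~H(u) | C(c,p) & ~H(p))
The prefix is forall z exists w exists v exists u exists c exists p: 1 universal, 5 existential.

5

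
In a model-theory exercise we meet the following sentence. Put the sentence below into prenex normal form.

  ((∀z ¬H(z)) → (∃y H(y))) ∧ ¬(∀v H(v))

Rewrite implications/biconditionals: A → B as ¬A ∨ B.
  (¬(∀z ¬H(z)) ∨ (∃y H(y))) ∧ ¬(∀v H(v))
Push ¬ through the quantifiers and connectives to reach negation normal form:
  ((∃z H(z)) ∨ (∃y H(y))) ∧ (∃v ¬H(v))
All bound variables are already distinct, so no renaming is needed.
Finally move all quantifiers to the prefix:
  ∃z ∃y ∃v ((H(z) ∨ H(y)) ∧ ¬H(v))

∃z ∃y ∃v ((H(z) ∨ H(y)) ∧ ¬H(v))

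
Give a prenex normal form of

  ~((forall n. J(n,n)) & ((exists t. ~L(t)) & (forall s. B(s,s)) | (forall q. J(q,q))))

exists n. forall t. exists s. exists q. (~J(n,n) | (L(t) | ~B(s,s)) & ~J(q,q))

Move each ¬ inward, flipping quantifiers it crosses:
  (exists n. ~J(n,n)) | ((forall t. L(t)) | (exists s. ~B(s,s))) & (exists q. ~J(q,q))
All bound variables are already distinct, so no renaming is needed.
Pull the quantifiers to the front (each side's bound variable is not free in the other side):
  exists n. forall t. exists s. exists q. (~J(n,n) | (L(t) | ~B(s,s)) & ~J(q,q))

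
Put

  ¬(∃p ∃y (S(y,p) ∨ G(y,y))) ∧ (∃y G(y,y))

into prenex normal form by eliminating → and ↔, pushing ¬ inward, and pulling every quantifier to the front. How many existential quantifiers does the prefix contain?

Push ¬ through the quantifiers and connectives to reach negation normal form:
  (∀p ∀y (¬S(y,p) ∧ ¬G(y,y))) ∧ (∃y G(y,y))
Standardize variables apart so no two quantifiers bind the same name: y↦s.
  (∀p ∀y (¬S(y,p) ∧ ¬G(y,y))) ∧ (∃s G(s,s))
Extract every quantifier outward, since the variables are now distinct and don't occur free across branches:
  ∀p ∀y ∃s (¬S(y,p) ∧ ¬G(y,y) ∧ G(s,s))
The prefix is ∀p ∀y ∃s: 2 universal, 1 existential.

1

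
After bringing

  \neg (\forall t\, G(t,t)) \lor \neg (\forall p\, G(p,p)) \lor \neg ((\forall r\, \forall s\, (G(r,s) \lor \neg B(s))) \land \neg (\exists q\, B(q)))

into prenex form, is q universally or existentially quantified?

existential

Push ¬ through the quantifiers and connectives to reach negation normal form:
  (\exists t\, \neg G(t,t)) \lor (\exists p\, \neg G(p,p)) \lor (\exists r\, \exists s\, (\neg G(r,s) \land B(s))) \lor (\exists q\, B(q))
All bound variables are already distinct, so no renaming is needed.
Extract every quantifier outward, since the variables are now distinct and don't occur free across branches:
  \exists t\, \exists p\, \exists r\, \exists s\, \exists q\, (\neg G(t,t) \lor \neg G(p,p) \lor \neg G(r,s) \land B(s) \lor B(q))
The quantifier \exists q sits under an even number of negations, so it remains existential.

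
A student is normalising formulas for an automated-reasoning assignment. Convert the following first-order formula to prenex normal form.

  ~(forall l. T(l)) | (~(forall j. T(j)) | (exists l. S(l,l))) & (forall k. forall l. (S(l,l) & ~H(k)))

exists l. exists j. exists y. forall k. forall w1. (~T(l) | (~T(j) | S(y,y)) & S(w1,w1) & ~H(k))

Drive negations inward (¬∀x A ≡ ∃x ¬A, ¬∃x A ≡ ∀x ¬A, De Morgan for ∧/∨):
  (exists l. ~T(l)) | ((exists j. ~T(j)) | (exists l. S(l,l))) & (forall k. forall l. (S(l,l) & ~H(k)))
Give each quantifier a distinct variable: l↦y, l↦w1.
  (exists l. ~T(l)) | ((exists j. ~T(j)) | (exists y. S(y,y))) & (forall k. forall w1. (S(w1,w1) & ~H(k)))
Pull the quantifiers to the front (each side's bound variable is not free in the other side):
  exists l. exists j. exists y. forall k. forall w1. (~T(l) | (~T(j) | S(y,y)) & S(w1,w1) & ~H(k))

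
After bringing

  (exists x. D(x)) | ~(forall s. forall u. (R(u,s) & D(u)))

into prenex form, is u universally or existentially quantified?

existential

Drive negations inward (¬∀x A ≡ ∃x ¬A, ¬∃x A ≡ ∀x ¬A, De Morgan for ∧/∨):
  (exists x. D(x)) | (exists s. exists u. (~R(u,s) | ~D(u)))
All bound variables are already distinct, so no renaming is needed.
Pull the quantifiers to the front (each side's bound variable is not free in the other side):
  exists x. exists s. exists u. (D(x) | ~R(u,s) | ~D(u))
The quantifier forall u sits under an odd number of negations, so it flips to exists u.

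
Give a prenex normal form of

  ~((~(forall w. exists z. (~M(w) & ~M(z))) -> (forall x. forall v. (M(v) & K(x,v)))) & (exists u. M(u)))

First replace A → B with ¬A ∨ B.
  ~((~~(forall w. exists z. (~M(w) & ~M(z))) | (forall x. forall v. (M(v) & K(x,v)))) & (exists u. M(u)))
Push ¬ through the quantifiers and connectives to reach negation normal form:
  (exists w. forall z. (M(w) | M(z))) & (exists x. exists v. (~M(v) | ~K(x,v))) | (forall u. ~M(u))
All bound variables are already distinct, so no renaming is needed.
Pull the quantifiers to the front (each side's bound variable is not free in the other side):
  exists w. forall z. exists x. exists v. forall u. ((M(w) | M(z)) & (~M(v) | ~K(x,v)) | ~M(u))

exists w. forall z. exists x. exists v. forall u. ((M(w) | M(z)) & (~M(v) | ~K(x,v)) | ~M(u))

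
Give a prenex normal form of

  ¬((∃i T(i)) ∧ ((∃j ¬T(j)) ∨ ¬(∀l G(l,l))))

Drive negations inward (¬∀x A ≡ ∃x ¬A, ¬∃x A ≡ ∀x ¬A, De Morgan for ∧/∨):
  (∀i ¬T(i)) ∨ (∀j T(j)) ∧ (∀l G(l,l))
Extract every quantifier outward, since the variables are now distinct and don't occur free across branches:
  ∀i ∀j ∀l (¬T(i) ∨ T(j) ∧ G(l,l))

∀i ∀j ∀l (¬T(i) ∨ T(j) ∧ G(l,l))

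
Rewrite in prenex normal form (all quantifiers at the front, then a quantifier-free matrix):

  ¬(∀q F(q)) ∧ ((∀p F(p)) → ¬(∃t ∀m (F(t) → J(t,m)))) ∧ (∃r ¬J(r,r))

∃q ∃p ∀t ∃m ∃r (¬F(q) ∧ (¬F(p) ∨ F(t) ∧ ¬J(t,m)) ∧ ¬J(r,r))

Eliminate → and ↔ using ¬ and ∨.
  ¬(∀q F(q)) ∧ (¬(∀p F(p)) ∨ ¬(∃t ∀m (¬F(t) ∨ J(t,m)))) ∧ (∃r ¬J(r,r))
Drive negations inward (¬∀x A ≡ ∃x ¬A, ¬∃x A ≡ ∀x ¬A, De Morgan for ∧/∨):
  (∃q ¬F(q)) ∧ ((∃p ¬F(p)) ∨ (∀t ∃m (F(t) ∧ ¬J(t,m)))) ∧ (∃r ¬J(r,r))
All bound variables are already distinct, so no renaming is needed.
Finally move all quantifiers to the prefix:
  ∃q ∃p ∀t ∃m ∃r (¬F(q) ∧ (¬F(p) ∨ F(t) ∧ ¬J(t,m)) ∧ ¬J(r,r))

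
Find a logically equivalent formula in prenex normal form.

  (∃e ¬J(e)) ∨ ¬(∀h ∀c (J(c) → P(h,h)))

∃e ∃h ∃c (¬J(e) ∨ J(c) ∧ ¬P(h,h))

First replace A → B with ¬A ∨ B.
  (∃e ¬J(e)) ∨ ¬(∀h ∀c (¬J(c) ∨ P(h,h)))
Push ¬ through the quantifiers and connectives to reach negation normal form:
  (∃e ¬J(e)) ∨ (∃h ∃c (J(c) ∧ ¬P(h,h)))
All bound variables are already distinct, so no renaming is needed.
Extract every quantifier outward, since the variables are now distinct and don't occur free across branches:
  ∃e ∃h ∃c (¬J(e) ∨ J(c) ∧ ¬P(h,h))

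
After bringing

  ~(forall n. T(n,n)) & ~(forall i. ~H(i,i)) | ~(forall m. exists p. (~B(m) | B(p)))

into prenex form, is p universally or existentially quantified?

Push ¬ through the quantifiers and connectives to reach negation normal form:
  (exists n. ~T(n,n)) & (exists i. H(i,i)) | (exists m. forall p. (B(m) & ~B(p)))
Extract every quantifier outward, since the variables are now distinct and don't occur free across branches:
  exists n. exists i. exists m. forall p. (~T(n,n) & H(i,i) | B(m) & ~B(p))
The quantifier exists p sits under an odd number of negations, so it flips to forall p.

universal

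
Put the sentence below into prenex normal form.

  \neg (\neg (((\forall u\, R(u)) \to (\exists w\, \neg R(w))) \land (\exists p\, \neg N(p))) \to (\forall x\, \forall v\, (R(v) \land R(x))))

Eliminate → and ↔ using ¬ and ∨.
  \neg (\neg \neg ((\neg (\forall u\, R(u)) \lor (\exists w\, \neg R(w))) \land (\exists p\, \neg N(p))) \lor (\forall x\, \forall v\, (R(v) \land R(x))))
Drive negations inward (¬∀x A ≡ ∃x ¬A, ¬∃x A ≡ ∀x ¬A, De Morgan for ∧/∨):
  ((\forall u\, R(u)) \land (\forall w\, R(w)) \lor (\forall p\, N(p))) \land (\exists x\, \exists v\, (\neg R(v) \lor \neg R(x)))
All bound variables are already distinct, so no renaming is needed.
Pull the quantifiers to the front (each side's bound variable is not free in the other side):
  \forall u\, \forall w\, \forall p\, \exists x\, \exists v\, ((R(u) \land R(w) \lor N(p)) \land (\neg R(v) \lor \neg R(x)))

\forall u\, \forall w\, \forall p\, \exists x\, \exists v\, ((R(u) \land R(w) \lor N(p)) \land (\neg R(v) \lor \neg R(x)))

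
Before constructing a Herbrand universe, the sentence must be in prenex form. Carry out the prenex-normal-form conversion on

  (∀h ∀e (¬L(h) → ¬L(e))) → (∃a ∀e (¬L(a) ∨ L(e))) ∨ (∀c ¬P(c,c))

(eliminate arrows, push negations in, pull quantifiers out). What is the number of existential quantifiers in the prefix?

3

Rewrite implications/biconditionals: A → B as ¬A ∨ B.
  ¬(∀h ∀e (¬¬L(h) ∨ ¬L(e))) ∨ (∃a ∀e (¬L(a) ∨ L(e))) ∨ (∀c ¬P(c,c))
Drive negations inward (¬∀x A ≡ ∃x ¬A, ¬∃x A ≡ ∀x ¬A, De Morgan for ∧/∨):
  (∃h ∃e (¬L(h) ∧ L(e))) ∨ (∃a ∀e (¬L(a) ∨ L(e))) ∨ (∀c ¬P(c,c))
Rename bound variables to avoid capture: e↦x.
  (∃h ∃e (¬L(h) ∧ L(e))) ∨ (∃a ∀x (¬L(a) ∨ L(x))) ∨ (∀c ¬P(c,c))
Pull the quantifiers to the front (each side's bound variable is not free in the other side):
  ∃h ∃e ∃a ∀x ∀c (¬L(h) ∧ L(e) ∨ ¬L(a) ∨ L(x) ∨ ¬P(c,c))
The prefix is ∃h ∃e ∃a ∀x ∀c: 2 universal, 3 existential.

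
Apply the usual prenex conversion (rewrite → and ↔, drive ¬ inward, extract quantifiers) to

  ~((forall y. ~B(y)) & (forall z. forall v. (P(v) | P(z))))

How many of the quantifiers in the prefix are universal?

0

Push ¬ through the quantifiers and connectives to reach negation normal form:
  (exists y. B(y)) | (exists z. exists v. (~P(v) & ~P(z)))
All bound variables are already distinct, so no renaming is needed.
Finally move all quantifiers to the prefix:
  exists y. exists z. exists v. (B(y) | ~P(v) & ~P(z))
The prefix is exists y exists z exists v: 0 universal, 3 existential.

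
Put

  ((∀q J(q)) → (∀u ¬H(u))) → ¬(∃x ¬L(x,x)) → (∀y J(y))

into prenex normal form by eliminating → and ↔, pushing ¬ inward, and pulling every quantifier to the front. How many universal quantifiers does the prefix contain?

2

Eliminate → and ↔ using ¬ and ∨.
  ¬(¬(∀q J(q)) ∨ (∀u ¬H(u))) ∨ ¬¬(∃x ¬L(x,x)) ∨ (∀y J(y))
Move each ¬ inward, flipping quantifiers it crosses:
  (∀q J(q)) ∧ (∃u H(u)) ∨ (∃x ¬L(x,x)) ∨ (∀y J(y))
Pull the quantifiers to the front (each side's bound variable is not free in the other side):
  ∀q ∃u ∃x ∀y (J(q) ∧ H(u) ∨ ¬L(x,x) ∨ J(y))
The prefix is ∀q ∃u ∃x ∀y: 2 universal, 2 existential.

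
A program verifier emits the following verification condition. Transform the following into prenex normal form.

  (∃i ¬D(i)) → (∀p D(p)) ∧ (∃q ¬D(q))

∀i ∀p ∃q (D(i) ∨ D(p) ∧ ¬D(q))

First replace A → B with ¬A ∨ B.
  ¬(∃i ¬D(i)) ∨ (∀p D(p)) ∧ (∃q ¬D(q))
Drive negations inward (¬∀x A ≡ ∃x ¬A, ¬∃x A ≡ ∀x ¬A, De Morgan for ∧/∨):
  (∀i D(i)) ∨ (∀p D(p)) ∧ (∃q ¬D(q))
All bound variables are already distinct, so no renaming is needed.
Extract every quantifier outward, since the variables are now distinct and don't occur free across branches:
  ∀i ∀p ∃q (D(i) ∨ D(p) ∧ ¬D(q))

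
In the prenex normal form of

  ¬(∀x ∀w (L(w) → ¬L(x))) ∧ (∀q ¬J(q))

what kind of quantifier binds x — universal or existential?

existential

Rewrite implications/biconditionals: A → B as ¬A ∨ B.
  ¬(∀x ∀w (¬L(w) ∨ ¬L(x))) ∧ (∀q ¬J(q))
Move each ¬ inward, flipping quantifiers it crosses:
  (∃x ∃w (L(w) ∧ L(x))) ∧ (∀q ¬J(q))
All bound variables are already distinct, so no renaming is needed.
Pull the quantifiers to the front (each side's bound variable is not free in the other side):
  ∃x ∃w ∀q (L(w) ∧ L(x) ∧ ¬J(q))
The quantifier ∀x sits under an odd number of negations (counting the antecedent side of each →), so it flips to ∃x.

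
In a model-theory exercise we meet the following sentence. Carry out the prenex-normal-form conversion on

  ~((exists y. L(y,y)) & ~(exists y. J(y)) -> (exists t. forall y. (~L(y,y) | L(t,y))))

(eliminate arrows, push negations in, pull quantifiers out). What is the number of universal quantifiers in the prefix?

First replace A → B with ¬A ∨ B.
  ~(~((exists y. L(y,y)) & ~(exists y. J(y))) | (exists t. forall y. (~L(y,y) | L(t,y))))
Push ¬ through the quantifiers and connectives to reach negation normal form:
  (exists y. L(y,y)) & (forall y. ~J(y)) & (forall t. exists y. (L(y,y) & ~L(t,y)))
Give each quantifier a distinct variable: y↦v1, y↦b.
  (exists y. L(y,y)) & (forall v1. ~J(v1)) & (forall t. exists b. (L(b,b) & ~L(t,b)))
Extract every quantifier outward, since the variables are now distinct and don't occur free across branches:
  exists y. forall v1. forall t. exists b. (L(y,y) & ~J(v1) & L(b,b) & ~L(t,b))
The prefix is exists y forall v1 forall t exists b: 2 universal, 2 existential.

2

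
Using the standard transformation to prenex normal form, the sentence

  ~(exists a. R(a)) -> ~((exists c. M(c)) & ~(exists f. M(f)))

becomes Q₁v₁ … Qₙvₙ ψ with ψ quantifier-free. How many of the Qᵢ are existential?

Rewrite implications/biconditionals: A → B as ¬A ∨ B.
  ~~(exists a. R(a)) | ~((exists c. M(c)) & ~(exists f. M(f)))
Push ¬ through the quantifiers and connectives to reach negation normal form:
  (exists a. R(a)) | (forall c. ~M(c)) | (exists f. M(f))
Extract every quantifier outward, since the variables are now distinct and don't occur free across branches:
  exists a. forall c. exists f. (R(a) | ~M(c) | M(f))
The prefix is exists a forall c exists f: 1 universal, 2 existential.

2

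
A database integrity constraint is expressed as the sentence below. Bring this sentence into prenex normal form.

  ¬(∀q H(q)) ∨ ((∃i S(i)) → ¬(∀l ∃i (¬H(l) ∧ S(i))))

Rewrite implications/biconditionals: A → B as ¬A ∨ B.
  ¬(∀q H(q)) ∨ ¬(∃i S(i)) ∨ ¬(∀l ∃i (¬H(l) ∧ S(i)))
Drive negations inward (¬∀x A ≡ ∃x ¬A, ¬∃x A ≡ ∀x ¬A, De Morgan for ∧/∨):
  (∃q ¬H(q)) ∨ (∀i ¬S(i)) ∨ (∃l ∀i (H(l) ∨ ¬S(i)))
Give each quantifier a distinct variable: i↦w.
  (∃q ¬H(q)) ∨ (∀i ¬S(i)) ∨ (∃l ∀w (H(l) ∨ ¬S(w)))
Extract every quantifier outward, since the variables are now distinct and don't occur free across branches:
  ∃q ∀i ∃l ∀w (¬H(q) ∨ ¬S(i) ∨ H(l) ∨ ¬S(w))

∃q ∀i ∃l ∀w (¬H(q) ∨ ¬S(i) ∨ H(l) ∨ ¬S(w))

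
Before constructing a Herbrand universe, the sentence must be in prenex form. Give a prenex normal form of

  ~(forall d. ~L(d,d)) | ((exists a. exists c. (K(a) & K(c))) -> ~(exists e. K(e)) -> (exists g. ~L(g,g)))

exists d. forall a. forall c. exists e. exists g. (L(d,d) | ~K(a) | ~K(c) | K(e) | ~L(g,g))

Rewrite implications/biconditionals: A → B as ¬A ∨ B.
  ~(forall d. ~L(d,d)) | ~(exists a. exists c. (K(a) & K(c))) | ~~(exists e. K(e)) | (exists g. ~L(g,g))
Push ¬ through the quantifiers and connectives to reach negation normal form:
  (exists d. L(d,d)) | (forall a. forall c. (~K(a) | ~K(c))) | (exists e. K(e)) | (exists g. ~L(g,g))
Extract every quantifier outward, since the variables are now distinct and don't occur free across branches:
  exists d. forall a. forall c. exists e. exists g. (L(d,d) | ~K(a) | ~K(c) | K(e) | ~L(g,g))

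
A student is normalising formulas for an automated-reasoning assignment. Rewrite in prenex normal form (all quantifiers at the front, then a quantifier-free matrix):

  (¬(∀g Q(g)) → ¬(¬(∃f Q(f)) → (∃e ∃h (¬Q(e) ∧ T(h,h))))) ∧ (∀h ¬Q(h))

Eliminate → and ↔ using ¬ and ∨.
  (¬¬(∀g Q(g)) ∨ ¬(¬¬(∃f Q(f)) ∨ (∃e ∃h (¬Q(e) ∧ T(h,h))))) ∧ (∀h ¬Q(h))
Drive negations inward (¬∀x A ≡ ∃x ¬A, ¬∃x A ≡ ∀x ¬A, De Morgan for ∧/∨):
  ((∀g Q(g)) ∨ (∀f ¬Q(f)) ∧ (∀e ∀h (Q(e) ∨ ¬T(h,h)))) ∧ (∀h ¬Q(h))
Rename bound variables to avoid capture: h↦y.
  ((∀g Q(g)) ∨ (∀f ¬Q(f)) ∧ (∀e ∀h (Q(e) ∨ ¬T(h,h)))) ∧ (∀y ¬Q(y))
Pull the quantifiers to the front (each side's bound variable is not free in the other side):
  ∀g ∀f ∀e ∀h ∀y ((Q(g) ∨ ¬Q(f) ∧ (Q(e) ∨ ¬T(h,h))) ∧ ¬Q(y))

∀g ∀f ∀e ∀h ∀y ((Q(g) ∨ ¬Q(f) ∧ (Q(e) ∨ ¬T(h,h))) ∧ ¬Q(y))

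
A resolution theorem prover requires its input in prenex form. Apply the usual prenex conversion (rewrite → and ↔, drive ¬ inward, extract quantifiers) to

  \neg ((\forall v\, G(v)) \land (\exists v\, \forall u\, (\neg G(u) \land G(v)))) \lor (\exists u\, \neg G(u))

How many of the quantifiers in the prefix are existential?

3

Push ¬ through the quantifiers and connectives to reach negation normal form:
  (\exists v\, \neg G(v)) \lor (\forall v\, \exists u\, (G(u) \lor \neg G(v))) \lor (\exists u\, \neg G(u))
Standardize variables apart so no two quantifiers bind the same name: v↦x, u↦r.
  (\exists v\, \neg G(v)) \lor (\forall x\, \exists u\, (G(u) \lor \neg G(x))) \lor (\exists r\, \neg G(r))
Finally move all quantifiers to the prefix:
  \exists v\, \forall x\, \exists u\, \exists r\, (\neg G(v) \lor G(u) \lor \neg G(x) \lor \neg G(r))
The prefix is \exists v \forall x \exists u \exists r: 1 universal, 3 existential.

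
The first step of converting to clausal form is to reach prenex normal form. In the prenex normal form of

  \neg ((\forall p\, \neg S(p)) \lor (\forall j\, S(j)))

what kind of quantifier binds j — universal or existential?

existential

Push ¬ through the quantifiers and connectives to reach negation normal form:
  (\exists p\, S(p)) \land (\exists j\, \neg S(j))
All bound variables are already distinct, so no renaming is needed.
Pull the quantifiers to the front (each side's bound variable is not free in the other side):
  \exists p\, \exists j\, (S(p) \land \neg S(j))
The quantifier \forall j sits under an odd number of negations, so it flips to \exists j.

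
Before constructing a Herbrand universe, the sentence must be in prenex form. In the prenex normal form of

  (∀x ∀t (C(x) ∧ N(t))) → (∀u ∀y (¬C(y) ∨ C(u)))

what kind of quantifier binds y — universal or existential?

First replace A → B with ¬A ∨ B.
  ¬(∀x ∀t (C(x) ∧ N(t))) ∨ (∀u ∀y (¬C(y) ∨ C(u)))
Move each ¬ inward, flipping quantifiers it crosses:
  (∃x ∃t (¬C(x) ∨ ¬N(t))) ∨ (∀u ∀y (¬C(y) ∨ C(u)))
All bound variables are already distinct, so no renaming is needed.
Pull the quantifiers to the front (each side's bound variable is not free in the other side):
  ∃x ∃t ∀u ∀y (¬C(x) ∨ ¬N(t) ∨ ¬C(y) ∨ C(u))
The quantifier ∀y sits under an even number of negations (counting the antecedent side of each →), so it remains universal.

universal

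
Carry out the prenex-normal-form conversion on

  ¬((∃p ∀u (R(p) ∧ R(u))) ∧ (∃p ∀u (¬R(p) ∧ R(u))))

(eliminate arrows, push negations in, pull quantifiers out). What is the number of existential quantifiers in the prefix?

2

Drive negations inward (¬∀x A ≡ ∃x ¬A, ¬∃x A ≡ ∀x ¬A, De Morgan for ∧/∨):
  (∀p ∃u (¬R(p) ∨ ¬R(u))) ∨ (∀p ∃u (R(p) ∨ ¬R(u)))
Give each quantifier a distinct variable: p↦y1, u↦y.
  (∀p ∃u (¬R(p) ∨ ¬R(u))) ∨ (∀y1 ∃y (R(y1) ∨ ¬R(y)))
Extract every quantifier outward, since the variables are now distinct and don't occur free across branches:
  ∀p ∃u ∀y1 ∃y (¬R(p) ∨ ¬R(u) ∨ R(y1) ∨ ¬R(y))
The prefix is ∀p ∃u ∀y1 ∃y: 2 universal, 2 existential.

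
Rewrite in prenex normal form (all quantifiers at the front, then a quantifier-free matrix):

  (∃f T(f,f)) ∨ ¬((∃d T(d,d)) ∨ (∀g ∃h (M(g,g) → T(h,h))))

∃f ∀d ∃g ∀h (T(f,f) ∨ ¬T(d,d) ∧ M(g,g) ∧ ¬T(h,h))

Eliminate → and ↔ using ¬ and ∨.
  (∃f T(f,f)) ∨ ¬((∃d T(d,d)) ∨ (∀g ∃h (¬M(g,g) ∨ T(h,h))))
Move each ¬ inward, flipping quantifiers it crosses:
  (∃f T(f,f)) ∨ (∀d ¬T(d,d)) ∧ (∃g ∀h (M(g,g) ∧ ¬T(h,h)))
All bound variables are already distinct, so no renaming is needed.
Finally move all quantifiers to the prefix:
  ∃f ∀d ∃g ∀h (T(f,f) ∨ ¬T(d,d) ∧ M(g,g) ∧ ¬T(h,h))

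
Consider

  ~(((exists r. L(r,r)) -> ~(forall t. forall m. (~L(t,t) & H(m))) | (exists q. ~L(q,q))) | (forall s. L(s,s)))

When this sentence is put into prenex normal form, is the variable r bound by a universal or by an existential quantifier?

Eliminate → and ↔ using ¬ and ∨.
  ~(~(exists r. L(r,r)) | ~(forall t. forall m. (~L(t,t) & H(m))) | (exists q. ~L(q,q)) | (forall s. L(s,s)))
Move each ¬ inward, flipping quantifiers it crosses:
  (exists r. L(r,r)) & (forall t. forall m. (~L(t,t) & H(m))) & (forall q. L(q,q)) & (exists s. ~L(s,s))
Finally move all quantifiers to the prefix:
  exists r. forall t. forall m. forall q. exists s. (L(r,r) & ~L(t,t) & H(m) & L(q,q) & ~L(s,s))
The quantifier exists r sits under an even number of negations (counting the antecedent side of each →), so it remains existential.

existential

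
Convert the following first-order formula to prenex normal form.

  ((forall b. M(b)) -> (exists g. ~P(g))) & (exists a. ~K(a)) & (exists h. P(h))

Rewrite implications/biconditionals: A → B as ¬A ∨ B.
  (~(forall b. M(b)) | (exists g. ~P(g))) & (exists a. ~K(a)) & (exists h. P(h))
Push ¬ through the quantifiers and connectives to reach negation normal form:
  ((exists b. ~M(b)) | (exists g. ~P(g))) & (exists a. ~K(a)) & (exists h. P(h))
All bound variables are already distinct, so no renaming is needed.
Pull the quantifiers to the front (each side's bound variable is not free in the other side):
  exists b. exists g. exists a. exists h. ((~M(b) | ~P(g)) & ~K(a) & P(h))

exists b. exists g. exists a. exists h. ((~M(b) | ~P(g)) & ~K(a) & P(h))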